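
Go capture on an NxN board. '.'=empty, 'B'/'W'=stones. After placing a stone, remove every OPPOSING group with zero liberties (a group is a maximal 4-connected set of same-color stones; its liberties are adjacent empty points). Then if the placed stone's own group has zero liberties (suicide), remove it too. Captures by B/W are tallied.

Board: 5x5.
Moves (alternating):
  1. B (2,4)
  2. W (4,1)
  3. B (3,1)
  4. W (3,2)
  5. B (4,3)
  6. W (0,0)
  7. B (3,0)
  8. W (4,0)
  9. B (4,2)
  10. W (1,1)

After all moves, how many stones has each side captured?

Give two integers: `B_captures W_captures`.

Move 1: B@(2,4) -> caps B=0 W=0
Move 2: W@(4,1) -> caps B=0 W=0
Move 3: B@(3,1) -> caps B=0 W=0
Move 4: W@(3,2) -> caps B=0 W=0
Move 5: B@(4,3) -> caps B=0 W=0
Move 6: W@(0,0) -> caps B=0 W=0
Move 7: B@(3,0) -> caps B=0 W=0
Move 8: W@(4,0) -> caps B=0 W=0
Move 9: B@(4,2) -> caps B=2 W=0
Move 10: W@(1,1) -> caps B=2 W=0

Answer: 2 0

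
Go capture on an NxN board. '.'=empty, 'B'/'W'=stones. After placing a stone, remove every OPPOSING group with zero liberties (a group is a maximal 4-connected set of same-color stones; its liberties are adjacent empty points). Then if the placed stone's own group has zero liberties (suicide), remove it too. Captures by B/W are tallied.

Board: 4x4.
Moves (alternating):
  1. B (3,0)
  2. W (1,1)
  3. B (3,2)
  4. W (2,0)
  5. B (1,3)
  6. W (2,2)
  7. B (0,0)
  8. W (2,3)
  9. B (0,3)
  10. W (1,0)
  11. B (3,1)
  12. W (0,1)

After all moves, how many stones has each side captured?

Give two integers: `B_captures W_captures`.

Move 1: B@(3,0) -> caps B=0 W=0
Move 2: W@(1,1) -> caps B=0 W=0
Move 3: B@(3,2) -> caps B=0 W=0
Move 4: W@(2,0) -> caps B=0 W=0
Move 5: B@(1,3) -> caps B=0 W=0
Move 6: W@(2,2) -> caps B=0 W=0
Move 7: B@(0,0) -> caps B=0 W=0
Move 8: W@(2,3) -> caps B=0 W=0
Move 9: B@(0,3) -> caps B=0 W=0
Move 10: W@(1,0) -> caps B=0 W=0
Move 11: B@(3,1) -> caps B=0 W=0
Move 12: W@(0,1) -> caps B=0 W=1

Answer: 0 1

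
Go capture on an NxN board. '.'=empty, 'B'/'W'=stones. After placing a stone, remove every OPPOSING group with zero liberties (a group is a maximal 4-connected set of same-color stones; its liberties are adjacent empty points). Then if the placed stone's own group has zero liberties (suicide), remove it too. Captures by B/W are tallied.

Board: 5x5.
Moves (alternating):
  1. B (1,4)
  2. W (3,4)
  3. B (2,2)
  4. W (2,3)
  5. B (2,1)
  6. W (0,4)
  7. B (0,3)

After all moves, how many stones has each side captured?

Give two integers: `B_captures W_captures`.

Move 1: B@(1,4) -> caps B=0 W=0
Move 2: W@(3,4) -> caps B=0 W=0
Move 3: B@(2,2) -> caps B=0 W=0
Move 4: W@(2,3) -> caps B=0 W=0
Move 5: B@(2,1) -> caps B=0 W=0
Move 6: W@(0,4) -> caps B=0 W=0
Move 7: B@(0,3) -> caps B=1 W=0

Answer: 1 0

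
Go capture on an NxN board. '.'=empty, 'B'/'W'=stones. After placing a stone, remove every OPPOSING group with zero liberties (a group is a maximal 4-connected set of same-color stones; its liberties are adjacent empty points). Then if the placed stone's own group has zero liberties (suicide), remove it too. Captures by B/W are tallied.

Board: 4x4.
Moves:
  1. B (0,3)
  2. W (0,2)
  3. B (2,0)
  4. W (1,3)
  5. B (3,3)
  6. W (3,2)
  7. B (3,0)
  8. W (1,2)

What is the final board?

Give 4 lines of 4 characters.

Move 1: B@(0,3) -> caps B=0 W=0
Move 2: W@(0,2) -> caps B=0 W=0
Move 3: B@(2,0) -> caps B=0 W=0
Move 4: W@(1,3) -> caps B=0 W=1
Move 5: B@(3,3) -> caps B=0 W=1
Move 6: W@(3,2) -> caps B=0 W=1
Move 7: B@(3,0) -> caps B=0 W=1
Move 8: W@(1,2) -> caps B=0 W=1

Answer: ..W.
..WW
B...
B.WB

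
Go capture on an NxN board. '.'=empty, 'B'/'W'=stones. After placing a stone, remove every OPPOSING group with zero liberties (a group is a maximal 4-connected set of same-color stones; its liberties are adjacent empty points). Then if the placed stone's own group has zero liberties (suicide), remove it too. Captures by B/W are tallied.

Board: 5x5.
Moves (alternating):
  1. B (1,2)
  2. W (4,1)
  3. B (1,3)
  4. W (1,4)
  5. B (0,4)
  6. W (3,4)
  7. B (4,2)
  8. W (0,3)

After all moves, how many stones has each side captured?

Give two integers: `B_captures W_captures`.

Answer: 0 1

Derivation:
Move 1: B@(1,2) -> caps B=0 W=0
Move 2: W@(4,1) -> caps B=0 W=0
Move 3: B@(1,3) -> caps B=0 W=0
Move 4: W@(1,4) -> caps B=0 W=0
Move 5: B@(0,4) -> caps B=0 W=0
Move 6: W@(3,4) -> caps B=0 W=0
Move 7: B@(4,2) -> caps B=0 W=0
Move 8: W@(0,3) -> caps B=0 W=1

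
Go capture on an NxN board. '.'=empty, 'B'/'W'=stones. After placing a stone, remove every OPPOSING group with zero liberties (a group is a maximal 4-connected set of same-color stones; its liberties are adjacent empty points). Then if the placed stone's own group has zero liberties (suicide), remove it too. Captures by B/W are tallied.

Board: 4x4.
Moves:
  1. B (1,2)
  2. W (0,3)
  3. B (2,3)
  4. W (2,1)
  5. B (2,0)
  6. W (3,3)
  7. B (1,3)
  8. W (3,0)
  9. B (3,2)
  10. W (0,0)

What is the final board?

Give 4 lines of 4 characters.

Answer: W..W
..BB
BW.B
W.B.

Derivation:
Move 1: B@(1,2) -> caps B=0 W=0
Move 2: W@(0,3) -> caps B=0 W=0
Move 3: B@(2,3) -> caps B=0 W=0
Move 4: W@(2,1) -> caps B=0 W=0
Move 5: B@(2,0) -> caps B=0 W=0
Move 6: W@(3,3) -> caps B=0 W=0
Move 7: B@(1,3) -> caps B=0 W=0
Move 8: W@(3,0) -> caps B=0 W=0
Move 9: B@(3,2) -> caps B=1 W=0
Move 10: W@(0,0) -> caps B=1 W=0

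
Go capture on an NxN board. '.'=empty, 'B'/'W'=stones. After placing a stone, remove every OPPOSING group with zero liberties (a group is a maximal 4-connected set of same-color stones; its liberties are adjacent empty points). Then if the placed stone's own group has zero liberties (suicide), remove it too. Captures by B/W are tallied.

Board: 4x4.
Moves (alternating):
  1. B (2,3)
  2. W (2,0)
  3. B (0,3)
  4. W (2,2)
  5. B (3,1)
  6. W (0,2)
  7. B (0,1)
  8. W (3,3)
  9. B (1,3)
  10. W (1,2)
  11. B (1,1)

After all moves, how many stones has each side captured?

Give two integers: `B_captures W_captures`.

Move 1: B@(2,3) -> caps B=0 W=0
Move 2: W@(2,0) -> caps B=0 W=0
Move 3: B@(0,3) -> caps B=0 W=0
Move 4: W@(2,2) -> caps B=0 W=0
Move 5: B@(3,1) -> caps B=0 W=0
Move 6: W@(0,2) -> caps B=0 W=0
Move 7: B@(0,1) -> caps B=0 W=0
Move 8: W@(3,3) -> caps B=0 W=0
Move 9: B@(1,3) -> caps B=0 W=0
Move 10: W@(1,2) -> caps B=0 W=3
Move 11: B@(1,1) -> caps B=0 W=3

Answer: 0 3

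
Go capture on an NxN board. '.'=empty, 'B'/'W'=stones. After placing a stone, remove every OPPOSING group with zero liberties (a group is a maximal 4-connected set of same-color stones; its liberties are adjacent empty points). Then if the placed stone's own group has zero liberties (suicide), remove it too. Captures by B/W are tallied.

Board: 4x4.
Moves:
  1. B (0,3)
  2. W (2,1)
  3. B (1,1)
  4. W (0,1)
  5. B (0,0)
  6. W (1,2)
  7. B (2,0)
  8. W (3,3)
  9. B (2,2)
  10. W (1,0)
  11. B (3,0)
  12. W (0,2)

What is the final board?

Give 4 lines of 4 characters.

Answer: .WWB
W.W.
BWB.
B..W

Derivation:
Move 1: B@(0,3) -> caps B=0 W=0
Move 2: W@(2,1) -> caps B=0 W=0
Move 3: B@(1,1) -> caps B=0 W=0
Move 4: W@(0,1) -> caps B=0 W=0
Move 5: B@(0,0) -> caps B=0 W=0
Move 6: W@(1,2) -> caps B=0 W=0
Move 7: B@(2,0) -> caps B=0 W=0
Move 8: W@(3,3) -> caps B=0 W=0
Move 9: B@(2,2) -> caps B=0 W=0
Move 10: W@(1,0) -> caps B=0 W=2
Move 11: B@(3,0) -> caps B=0 W=2
Move 12: W@(0,2) -> caps B=0 W=2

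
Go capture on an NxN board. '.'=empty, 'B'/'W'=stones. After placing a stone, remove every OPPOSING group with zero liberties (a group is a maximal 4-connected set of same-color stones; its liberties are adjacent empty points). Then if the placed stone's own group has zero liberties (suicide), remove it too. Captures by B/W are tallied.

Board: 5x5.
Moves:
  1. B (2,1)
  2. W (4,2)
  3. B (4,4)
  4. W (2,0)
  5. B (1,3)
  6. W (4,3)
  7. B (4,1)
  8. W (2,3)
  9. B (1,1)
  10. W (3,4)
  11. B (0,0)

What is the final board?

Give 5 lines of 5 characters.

Move 1: B@(2,1) -> caps B=0 W=0
Move 2: W@(4,2) -> caps B=0 W=0
Move 3: B@(4,4) -> caps B=0 W=0
Move 4: W@(2,0) -> caps B=0 W=0
Move 5: B@(1,3) -> caps B=0 W=0
Move 6: W@(4,3) -> caps B=0 W=0
Move 7: B@(4,1) -> caps B=0 W=0
Move 8: W@(2,3) -> caps B=0 W=0
Move 9: B@(1,1) -> caps B=0 W=0
Move 10: W@(3,4) -> caps B=0 W=1
Move 11: B@(0,0) -> caps B=0 W=1

Answer: B....
.B.B.
WB.W.
....W
.BWW.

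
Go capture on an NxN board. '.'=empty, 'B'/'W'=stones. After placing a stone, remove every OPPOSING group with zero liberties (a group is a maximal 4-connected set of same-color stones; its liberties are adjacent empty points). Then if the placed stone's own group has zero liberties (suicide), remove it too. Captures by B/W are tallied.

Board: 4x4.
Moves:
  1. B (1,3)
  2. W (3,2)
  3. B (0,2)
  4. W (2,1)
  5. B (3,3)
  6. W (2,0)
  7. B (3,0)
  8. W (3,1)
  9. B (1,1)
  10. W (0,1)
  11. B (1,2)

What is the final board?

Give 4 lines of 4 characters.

Answer: .WB.
.BBB
WW..
.WWB

Derivation:
Move 1: B@(1,3) -> caps B=0 W=0
Move 2: W@(3,2) -> caps B=0 W=0
Move 3: B@(0,2) -> caps B=0 W=0
Move 4: W@(2,1) -> caps B=0 W=0
Move 5: B@(3,3) -> caps B=0 W=0
Move 6: W@(2,0) -> caps B=0 W=0
Move 7: B@(3,0) -> caps B=0 W=0
Move 8: W@(3,1) -> caps B=0 W=1
Move 9: B@(1,1) -> caps B=0 W=1
Move 10: W@(0,1) -> caps B=0 W=1
Move 11: B@(1,2) -> caps B=0 W=1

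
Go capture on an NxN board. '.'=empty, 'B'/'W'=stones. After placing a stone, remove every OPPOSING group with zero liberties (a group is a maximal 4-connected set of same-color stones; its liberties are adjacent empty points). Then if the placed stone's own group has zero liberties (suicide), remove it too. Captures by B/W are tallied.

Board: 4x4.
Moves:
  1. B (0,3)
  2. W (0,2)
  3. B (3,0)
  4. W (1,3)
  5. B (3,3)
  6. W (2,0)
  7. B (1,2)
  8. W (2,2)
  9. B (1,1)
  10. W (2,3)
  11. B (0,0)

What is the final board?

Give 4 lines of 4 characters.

Answer: B.W.
.BBW
W.WW
B..B

Derivation:
Move 1: B@(0,3) -> caps B=0 W=0
Move 2: W@(0,2) -> caps B=0 W=0
Move 3: B@(3,0) -> caps B=0 W=0
Move 4: W@(1,3) -> caps B=0 W=1
Move 5: B@(3,3) -> caps B=0 W=1
Move 6: W@(2,0) -> caps B=0 W=1
Move 7: B@(1,2) -> caps B=0 W=1
Move 8: W@(2,2) -> caps B=0 W=1
Move 9: B@(1,1) -> caps B=0 W=1
Move 10: W@(2,3) -> caps B=0 W=1
Move 11: B@(0,0) -> caps B=0 W=1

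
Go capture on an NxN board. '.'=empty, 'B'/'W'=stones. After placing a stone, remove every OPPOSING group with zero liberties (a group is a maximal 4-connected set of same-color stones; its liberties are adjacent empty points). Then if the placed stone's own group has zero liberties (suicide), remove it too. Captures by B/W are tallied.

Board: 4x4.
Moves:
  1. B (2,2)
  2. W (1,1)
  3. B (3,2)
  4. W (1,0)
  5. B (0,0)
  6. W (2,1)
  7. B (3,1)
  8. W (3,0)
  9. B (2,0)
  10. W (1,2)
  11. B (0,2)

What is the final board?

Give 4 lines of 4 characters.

Move 1: B@(2,2) -> caps B=0 W=0
Move 2: W@(1,1) -> caps B=0 W=0
Move 3: B@(3,2) -> caps B=0 W=0
Move 4: W@(1,0) -> caps B=0 W=0
Move 5: B@(0,0) -> caps B=0 W=0
Move 6: W@(2,1) -> caps B=0 W=0
Move 7: B@(3,1) -> caps B=0 W=0
Move 8: W@(3,0) -> caps B=0 W=0
Move 9: B@(2,0) -> caps B=1 W=0
Move 10: W@(1,2) -> caps B=1 W=0
Move 11: B@(0,2) -> caps B=1 W=0

Answer: B.B.
WWW.
BWB.
.BB.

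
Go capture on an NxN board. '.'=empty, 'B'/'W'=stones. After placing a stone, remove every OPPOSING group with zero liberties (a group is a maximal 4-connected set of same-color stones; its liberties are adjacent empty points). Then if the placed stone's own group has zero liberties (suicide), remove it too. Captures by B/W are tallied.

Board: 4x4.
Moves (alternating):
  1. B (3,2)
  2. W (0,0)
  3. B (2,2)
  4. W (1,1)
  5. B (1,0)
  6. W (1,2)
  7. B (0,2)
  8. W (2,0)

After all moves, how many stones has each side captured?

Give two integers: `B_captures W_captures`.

Answer: 0 1

Derivation:
Move 1: B@(3,2) -> caps B=0 W=0
Move 2: W@(0,0) -> caps B=0 W=0
Move 3: B@(2,2) -> caps B=0 W=0
Move 4: W@(1,1) -> caps B=0 W=0
Move 5: B@(1,0) -> caps B=0 W=0
Move 6: W@(1,2) -> caps B=0 W=0
Move 7: B@(0,2) -> caps B=0 W=0
Move 8: W@(2,0) -> caps B=0 W=1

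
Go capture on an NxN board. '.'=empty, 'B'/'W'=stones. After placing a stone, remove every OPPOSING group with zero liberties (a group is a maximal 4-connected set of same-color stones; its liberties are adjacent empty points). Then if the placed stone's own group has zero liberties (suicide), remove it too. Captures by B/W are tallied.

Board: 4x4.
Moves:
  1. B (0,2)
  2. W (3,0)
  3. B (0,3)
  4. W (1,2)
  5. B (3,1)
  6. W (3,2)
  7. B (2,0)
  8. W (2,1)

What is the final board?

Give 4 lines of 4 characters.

Answer: ..BB
..W.
BW..
.BW.

Derivation:
Move 1: B@(0,2) -> caps B=0 W=0
Move 2: W@(3,0) -> caps B=0 W=0
Move 3: B@(0,3) -> caps B=0 W=0
Move 4: W@(1,2) -> caps B=0 W=0
Move 5: B@(3,1) -> caps B=0 W=0
Move 6: W@(3,2) -> caps B=0 W=0
Move 7: B@(2,0) -> caps B=1 W=0
Move 8: W@(2,1) -> caps B=1 W=0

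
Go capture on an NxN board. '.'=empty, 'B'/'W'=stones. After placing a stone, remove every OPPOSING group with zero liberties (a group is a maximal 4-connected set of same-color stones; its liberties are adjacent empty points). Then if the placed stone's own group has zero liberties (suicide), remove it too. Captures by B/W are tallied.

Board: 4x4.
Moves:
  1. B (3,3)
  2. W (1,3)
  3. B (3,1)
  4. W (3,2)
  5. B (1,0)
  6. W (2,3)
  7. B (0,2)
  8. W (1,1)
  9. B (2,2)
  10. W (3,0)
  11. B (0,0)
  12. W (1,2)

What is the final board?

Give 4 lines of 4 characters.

Move 1: B@(3,3) -> caps B=0 W=0
Move 2: W@(1,3) -> caps B=0 W=0
Move 3: B@(3,1) -> caps B=0 W=0
Move 4: W@(3,2) -> caps B=0 W=0
Move 5: B@(1,0) -> caps B=0 W=0
Move 6: W@(2,3) -> caps B=0 W=1
Move 7: B@(0,2) -> caps B=0 W=1
Move 8: W@(1,1) -> caps B=0 W=1
Move 9: B@(2,2) -> caps B=0 W=1
Move 10: W@(3,0) -> caps B=0 W=1
Move 11: B@(0,0) -> caps B=0 W=1
Move 12: W@(1,2) -> caps B=0 W=1

Answer: B.B.
BWWW
..BW
WBW.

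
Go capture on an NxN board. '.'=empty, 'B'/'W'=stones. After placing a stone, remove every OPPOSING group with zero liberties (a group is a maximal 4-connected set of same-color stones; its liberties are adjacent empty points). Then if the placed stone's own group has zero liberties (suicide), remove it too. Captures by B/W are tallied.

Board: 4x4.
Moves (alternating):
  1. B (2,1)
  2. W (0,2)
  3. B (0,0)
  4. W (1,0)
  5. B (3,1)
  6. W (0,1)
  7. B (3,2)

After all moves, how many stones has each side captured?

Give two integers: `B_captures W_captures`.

Move 1: B@(2,1) -> caps B=0 W=0
Move 2: W@(0,2) -> caps B=0 W=0
Move 3: B@(0,0) -> caps B=0 W=0
Move 4: W@(1,0) -> caps B=0 W=0
Move 5: B@(3,1) -> caps B=0 W=0
Move 6: W@(0,1) -> caps B=0 W=1
Move 7: B@(3,2) -> caps B=0 W=1

Answer: 0 1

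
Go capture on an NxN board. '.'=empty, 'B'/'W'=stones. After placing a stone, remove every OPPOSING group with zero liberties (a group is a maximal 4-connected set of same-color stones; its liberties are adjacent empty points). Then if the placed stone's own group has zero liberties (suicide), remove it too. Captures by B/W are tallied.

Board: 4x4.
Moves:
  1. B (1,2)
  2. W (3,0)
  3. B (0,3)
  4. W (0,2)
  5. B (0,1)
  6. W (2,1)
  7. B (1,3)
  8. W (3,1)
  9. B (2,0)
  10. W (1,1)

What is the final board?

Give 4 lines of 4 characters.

Move 1: B@(1,2) -> caps B=0 W=0
Move 2: W@(3,0) -> caps B=0 W=0
Move 3: B@(0,3) -> caps B=0 W=0
Move 4: W@(0,2) -> caps B=0 W=0
Move 5: B@(0,1) -> caps B=1 W=0
Move 6: W@(2,1) -> caps B=1 W=0
Move 7: B@(1,3) -> caps B=1 W=0
Move 8: W@(3,1) -> caps B=1 W=0
Move 9: B@(2,0) -> caps B=1 W=0
Move 10: W@(1,1) -> caps B=1 W=0

Answer: .B.B
.WBB
BW..
WW..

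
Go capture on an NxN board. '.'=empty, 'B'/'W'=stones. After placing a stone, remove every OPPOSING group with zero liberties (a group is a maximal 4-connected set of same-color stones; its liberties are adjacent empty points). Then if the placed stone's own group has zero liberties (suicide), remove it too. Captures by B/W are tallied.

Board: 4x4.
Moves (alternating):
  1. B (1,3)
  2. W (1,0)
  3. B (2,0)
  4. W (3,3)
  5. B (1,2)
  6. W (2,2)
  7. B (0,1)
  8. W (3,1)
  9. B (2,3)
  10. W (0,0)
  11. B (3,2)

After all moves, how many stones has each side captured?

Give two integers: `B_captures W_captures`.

Move 1: B@(1,3) -> caps B=0 W=0
Move 2: W@(1,0) -> caps B=0 W=0
Move 3: B@(2,0) -> caps B=0 W=0
Move 4: W@(3,3) -> caps B=0 W=0
Move 5: B@(1,2) -> caps B=0 W=0
Move 6: W@(2,2) -> caps B=0 W=0
Move 7: B@(0,1) -> caps B=0 W=0
Move 8: W@(3,1) -> caps B=0 W=0
Move 9: B@(2,3) -> caps B=0 W=0
Move 10: W@(0,0) -> caps B=0 W=0
Move 11: B@(3,2) -> caps B=1 W=0

Answer: 1 0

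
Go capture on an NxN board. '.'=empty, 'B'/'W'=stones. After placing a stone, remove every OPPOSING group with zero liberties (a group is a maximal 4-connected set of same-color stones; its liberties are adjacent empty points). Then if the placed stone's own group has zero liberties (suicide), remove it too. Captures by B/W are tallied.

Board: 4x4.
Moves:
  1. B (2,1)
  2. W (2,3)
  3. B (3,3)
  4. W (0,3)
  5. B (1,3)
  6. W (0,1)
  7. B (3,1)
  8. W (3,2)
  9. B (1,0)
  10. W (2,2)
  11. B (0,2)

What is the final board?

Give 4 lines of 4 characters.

Move 1: B@(2,1) -> caps B=0 W=0
Move 2: W@(2,3) -> caps B=0 W=0
Move 3: B@(3,3) -> caps B=0 W=0
Move 4: W@(0,3) -> caps B=0 W=0
Move 5: B@(1,3) -> caps B=0 W=0
Move 6: W@(0,1) -> caps B=0 W=0
Move 7: B@(3,1) -> caps B=0 W=0
Move 8: W@(3,2) -> caps B=0 W=1
Move 9: B@(1,0) -> caps B=0 W=1
Move 10: W@(2,2) -> caps B=0 W=1
Move 11: B@(0,2) -> caps B=1 W=1

Answer: .WB.
B..B
.BWW
.BW.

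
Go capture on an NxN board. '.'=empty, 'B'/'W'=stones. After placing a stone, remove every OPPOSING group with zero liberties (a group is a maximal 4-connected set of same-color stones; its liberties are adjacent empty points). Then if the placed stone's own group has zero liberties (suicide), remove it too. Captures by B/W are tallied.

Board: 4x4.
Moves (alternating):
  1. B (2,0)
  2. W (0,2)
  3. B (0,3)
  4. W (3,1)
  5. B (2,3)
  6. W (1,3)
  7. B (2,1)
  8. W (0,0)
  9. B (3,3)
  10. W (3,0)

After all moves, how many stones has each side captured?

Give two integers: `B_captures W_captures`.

Answer: 0 1

Derivation:
Move 1: B@(2,0) -> caps B=0 W=0
Move 2: W@(0,2) -> caps B=0 W=0
Move 3: B@(0,3) -> caps B=0 W=0
Move 4: W@(3,1) -> caps B=0 W=0
Move 5: B@(2,3) -> caps B=0 W=0
Move 6: W@(1,3) -> caps B=0 W=1
Move 7: B@(2,1) -> caps B=0 W=1
Move 8: W@(0,0) -> caps B=0 W=1
Move 9: B@(3,3) -> caps B=0 W=1
Move 10: W@(3,0) -> caps B=0 W=1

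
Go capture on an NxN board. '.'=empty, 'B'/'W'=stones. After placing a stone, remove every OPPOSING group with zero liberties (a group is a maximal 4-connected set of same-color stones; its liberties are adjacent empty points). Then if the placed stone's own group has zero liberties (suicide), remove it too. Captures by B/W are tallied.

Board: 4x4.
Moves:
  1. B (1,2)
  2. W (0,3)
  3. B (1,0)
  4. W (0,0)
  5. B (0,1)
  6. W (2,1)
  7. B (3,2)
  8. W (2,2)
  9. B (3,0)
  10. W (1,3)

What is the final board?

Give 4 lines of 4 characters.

Answer: .B.W
B.BW
.WW.
B.B.

Derivation:
Move 1: B@(1,2) -> caps B=0 W=0
Move 2: W@(0,3) -> caps B=0 W=0
Move 3: B@(1,0) -> caps B=0 W=0
Move 4: W@(0,0) -> caps B=0 W=0
Move 5: B@(0,1) -> caps B=1 W=0
Move 6: W@(2,1) -> caps B=1 W=0
Move 7: B@(3,2) -> caps B=1 W=0
Move 8: W@(2,2) -> caps B=1 W=0
Move 9: B@(3,0) -> caps B=1 W=0
Move 10: W@(1,3) -> caps B=1 W=0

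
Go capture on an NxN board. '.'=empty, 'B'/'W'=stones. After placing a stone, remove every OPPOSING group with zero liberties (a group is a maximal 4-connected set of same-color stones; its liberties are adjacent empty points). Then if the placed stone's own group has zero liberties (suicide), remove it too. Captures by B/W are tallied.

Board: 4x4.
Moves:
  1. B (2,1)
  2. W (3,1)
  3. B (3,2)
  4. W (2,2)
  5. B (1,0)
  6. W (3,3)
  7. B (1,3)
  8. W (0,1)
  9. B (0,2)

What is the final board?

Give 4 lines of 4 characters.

Move 1: B@(2,1) -> caps B=0 W=0
Move 2: W@(3,1) -> caps B=0 W=0
Move 3: B@(3,2) -> caps B=0 W=0
Move 4: W@(2,2) -> caps B=0 W=0
Move 5: B@(1,0) -> caps B=0 W=0
Move 6: W@(3,3) -> caps B=0 W=1
Move 7: B@(1,3) -> caps B=0 W=1
Move 8: W@(0,1) -> caps B=0 W=1
Move 9: B@(0,2) -> caps B=0 W=1

Answer: .WB.
B..B
.BW.
.W.W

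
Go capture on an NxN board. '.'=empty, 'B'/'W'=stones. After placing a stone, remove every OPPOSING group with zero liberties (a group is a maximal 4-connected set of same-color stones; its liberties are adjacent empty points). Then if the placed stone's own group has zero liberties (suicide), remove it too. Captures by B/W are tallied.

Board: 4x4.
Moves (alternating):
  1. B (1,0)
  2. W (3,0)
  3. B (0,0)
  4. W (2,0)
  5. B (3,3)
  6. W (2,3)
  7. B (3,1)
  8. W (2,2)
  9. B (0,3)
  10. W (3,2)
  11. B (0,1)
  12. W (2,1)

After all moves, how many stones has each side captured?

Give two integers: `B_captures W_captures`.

Answer: 0 2

Derivation:
Move 1: B@(1,0) -> caps B=0 W=0
Move 2: W@(3,0) -> caps B=0 W=0
Move 3: B@(0,0) -> caps B=0 W=0
Move 4: W@(2,0) -> caps B=0 W=0
Move 5: B@(3,3) -> caps B=0 W=0
Move 6: W@(2,3) -> caps B=0 W=0
Move 7: B@(3,1) -> caps B=0 W=0
Move 8: W@(2,2) -> caps B=0 W=0
Move 9: B@(0,3) -> caps B=0 W=0
Move 10: W@(3,2) -> caps B=0 W=1
Move 11: B@(0,1) -> caps B=0 W=1
Move 12: W@(2,1) -> caps B=0 W=2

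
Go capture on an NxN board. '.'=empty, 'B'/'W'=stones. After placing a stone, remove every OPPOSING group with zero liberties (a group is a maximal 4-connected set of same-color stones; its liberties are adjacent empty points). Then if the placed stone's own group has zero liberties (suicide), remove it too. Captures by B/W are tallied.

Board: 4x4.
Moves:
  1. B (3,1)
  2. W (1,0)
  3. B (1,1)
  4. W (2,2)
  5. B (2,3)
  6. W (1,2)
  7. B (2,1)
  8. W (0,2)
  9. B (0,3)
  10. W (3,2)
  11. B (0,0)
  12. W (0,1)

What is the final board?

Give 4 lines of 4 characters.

Answer: .WWB
WBW.
.BWB
.BW.

Derivation:
Move 1: B@(3,1) -> caps B=0 W=0
Move 2: W@(1,0) -> caps B=0 W=0
Move 3: B@(1,1) -> caps B=0 W=0
Move 4: W@(2,2) -> caps B=0 W=0
Move 5: B@(2,3) -> caps B=0 W=0
Move 6: W@(1,2) -> caps B=0 W=0
Move 7: B@(2,1) -> caps B=0 W=0
Move 8: W@(0,2) -> caps B=0 W=0
Move 9: B@(0,3) -> caps B=0 W=0
Move 10: W@(3,2) -> caps B=0 W=0
Move 11: B@(0,0) -> caps B=0 W=0
Move 12: W@(0,1) -> caps B=0 W=1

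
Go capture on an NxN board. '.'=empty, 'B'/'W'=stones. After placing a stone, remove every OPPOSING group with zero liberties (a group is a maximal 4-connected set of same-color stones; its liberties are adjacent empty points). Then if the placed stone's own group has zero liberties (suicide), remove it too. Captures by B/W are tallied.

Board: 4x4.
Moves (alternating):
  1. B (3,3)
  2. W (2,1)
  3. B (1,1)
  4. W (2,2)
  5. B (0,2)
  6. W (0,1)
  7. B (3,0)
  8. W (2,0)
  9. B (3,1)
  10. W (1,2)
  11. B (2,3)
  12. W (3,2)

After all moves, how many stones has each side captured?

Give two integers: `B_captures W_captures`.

Move 1: B@(3,3) -> caps B=0 W=0
Move 2: W@(2,1) -> caps B=0 W=0
Move 3: B@(1,1) -> caps B=0 W=0
Move 4: W@(2,2) -> caps B=0 W=0
Move 5: B@(0,2) -> caps B=0 W=0
Move 6: W@(0,1) -> caps B=0 W=0
Move 7: B@(3,0) -> caps B=0 W=0
Move 8: W@(2,0) -> caps B=0 W=0
Move 9: B@(3,1) -> caps B=0 W=0
Move 10: W@(1,2) -> caps B=0 W=0
Move 11: B@(2,3) -> caps B=0 W=0
Move 12: W@(3,2) -> caps B=0 W=2

Answer: 0 2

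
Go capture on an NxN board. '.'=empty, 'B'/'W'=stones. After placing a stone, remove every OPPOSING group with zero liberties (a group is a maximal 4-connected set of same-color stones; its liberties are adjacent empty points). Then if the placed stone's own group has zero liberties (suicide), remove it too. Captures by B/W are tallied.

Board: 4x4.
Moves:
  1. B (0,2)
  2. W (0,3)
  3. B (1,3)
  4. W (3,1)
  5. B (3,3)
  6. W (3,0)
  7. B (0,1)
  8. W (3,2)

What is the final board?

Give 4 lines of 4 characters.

Answer: .BB.
...B
....
WWWB

Derivation:
Move 1: B@(0,2) -> caps B=0 W=0
Move 2: W@(0,3) -> caps B=0 W=0
Move 3: B@(1,3) -> caps B=1 W=0
Move 4: W@(3,1) -> caps B=1 W=0
Move 5: B@(3,3) -> caps B=1 W=0
Move 6: W@(3,0) -> caps B=1 W=0
Move 7: B@(0,1) -> caps B=1 W=0
Move 8: W@(3,2) -> caps B=1 W=0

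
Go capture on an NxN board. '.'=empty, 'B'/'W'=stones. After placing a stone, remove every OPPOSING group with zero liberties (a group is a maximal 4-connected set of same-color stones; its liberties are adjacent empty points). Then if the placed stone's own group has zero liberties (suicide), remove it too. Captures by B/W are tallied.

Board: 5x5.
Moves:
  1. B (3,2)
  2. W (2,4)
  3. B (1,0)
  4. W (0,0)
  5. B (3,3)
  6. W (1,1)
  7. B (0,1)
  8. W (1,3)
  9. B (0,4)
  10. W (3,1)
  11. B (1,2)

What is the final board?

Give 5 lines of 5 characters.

Move 1: B@(3,2) -> caps B=0 W=0
Move 2: W@(2,4) -> caps B=0 W=0
Move 3: B@(1,0) -> caps B=0 W=0
Move 4: W@(0,0) -> caps B=0 W=0
Move 5: B@(3,3) -> caps B=0 W=0
Move 6: W@(1,1) -> caps B=0 W=0
Move 7: B@(0,1) -> caps B=1 W=0
Move 8: W@(1,3) -> caps B=1 W=0
Move 9: B@(0,4) -> caps B=1 W=0
Move 10: W@(3,1) -> caps B=1 W=0
Move 11: B@(1,2) -> caps B=1 W=0

Answer: .B..B
BWBW.
....W
.WBB.
.....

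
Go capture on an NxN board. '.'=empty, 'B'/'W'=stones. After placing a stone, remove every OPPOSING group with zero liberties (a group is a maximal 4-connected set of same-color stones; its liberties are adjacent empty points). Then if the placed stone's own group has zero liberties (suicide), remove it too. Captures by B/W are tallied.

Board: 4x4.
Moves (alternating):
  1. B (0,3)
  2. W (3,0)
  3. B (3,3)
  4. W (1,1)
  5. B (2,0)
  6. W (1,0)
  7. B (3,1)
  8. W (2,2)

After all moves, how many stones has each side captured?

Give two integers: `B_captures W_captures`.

Answer: 1 0

Derivation:
Move 1: B@(0,3) -> caps B=0 W=0
Move 2: W@(3,0) -> caps B=0 W=0
Move 3: B@(3,3) -> caps B=0 W=0
Move 4: W@(1,1) -> caps B=0 W=0
Move 5: B@(2,0) -> caps B=0 W=0
Move 6: W@(1,0) -> caps B=0 W=0
Move 7: B@(3,1) -> caps B=1 W=0
Move 8: W@(2,2) -> caps B=1 W=0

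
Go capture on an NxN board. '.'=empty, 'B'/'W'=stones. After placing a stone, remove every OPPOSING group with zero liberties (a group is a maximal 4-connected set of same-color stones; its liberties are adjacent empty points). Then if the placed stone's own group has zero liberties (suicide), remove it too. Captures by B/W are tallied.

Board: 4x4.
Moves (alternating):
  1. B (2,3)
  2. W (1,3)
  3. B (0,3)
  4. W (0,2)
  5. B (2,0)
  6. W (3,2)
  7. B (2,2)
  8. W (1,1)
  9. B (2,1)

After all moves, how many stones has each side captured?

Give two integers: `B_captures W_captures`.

Answer: 0 1

Derivation:
Move 1: B@(2,3) -> caps B=0 W=0
Move 2: W@(1,3) -> caps B=0 W=0
Move 3: B@(0,3) -> caps B=0 W=0
Move 4: W@(0,2) -> caps B=0 W=1
Move 5: B@(2,0) -> caps B=0 W=1
Move 6: W@(3,2) -> caps B=0 W=1
Move 7: B@(2,2) -> caps B=0 W=1
Move 8: W@(1,1) -> caps B=0 W=1
Move 9: B@(2,1) -> caps B=0 W=1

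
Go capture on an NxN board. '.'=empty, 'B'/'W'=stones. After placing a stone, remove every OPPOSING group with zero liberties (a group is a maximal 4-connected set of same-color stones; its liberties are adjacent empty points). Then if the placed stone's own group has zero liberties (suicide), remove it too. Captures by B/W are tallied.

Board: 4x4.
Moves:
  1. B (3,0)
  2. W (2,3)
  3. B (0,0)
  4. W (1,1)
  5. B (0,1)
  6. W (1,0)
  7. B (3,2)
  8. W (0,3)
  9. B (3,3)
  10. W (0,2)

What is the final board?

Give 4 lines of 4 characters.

Move 1: B@(3,0) -> caps B=0 W=0
Move 2: W@(2,3) -> caps B=0 W=0
Move 3: B@(0,0) -> caps B=0 W=0
Move 4: W@(1,1) -> caps B=0 W=0
Move 5: B@(0,1) -> caps B=0 W=0
Move 6: W@(1,0) -> caps B=0 W=0
Move 7: B@(3,2) -> caps B=0 W=0
Move 8: W@(0,3) -> caps B=0 W=0
Move 9: B@(3,3) -> caps B=0 W=0
Move 10: W@(0,2) -> caps B=0 W=2

Answer: ..WW
WW..
...W
B.BB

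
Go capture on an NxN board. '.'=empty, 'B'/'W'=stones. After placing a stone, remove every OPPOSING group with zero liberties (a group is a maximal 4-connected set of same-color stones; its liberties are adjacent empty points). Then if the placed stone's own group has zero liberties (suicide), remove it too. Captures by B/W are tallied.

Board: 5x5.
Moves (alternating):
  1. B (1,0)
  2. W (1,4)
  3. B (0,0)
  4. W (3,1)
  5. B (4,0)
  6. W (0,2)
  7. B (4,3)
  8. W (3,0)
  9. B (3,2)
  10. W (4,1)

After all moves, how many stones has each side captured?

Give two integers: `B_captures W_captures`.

Move 1: B@(1,0) -> caps B=0 W=0
Move 2: W@(1,4) -> caps B=0 W=0
Move 3: B@(0,0) -> caps B=0 W=0
Move 4: W@(3,1) -> caps B=0 W=0
Move 5: B@(4,0) -> caps B=0 W=0
Move 6: W@(0,2) -> caps B=0 W=0
Move 7: B@(4,3) -> caps B=0 W=0
Move 8: W@(3,0) -> caps B=0 W=0
Move 9: B@(3,2) -> caps B=0 W=0
Move 10: W@(4,1) -> caps B=0 W=1

Answer: 0 1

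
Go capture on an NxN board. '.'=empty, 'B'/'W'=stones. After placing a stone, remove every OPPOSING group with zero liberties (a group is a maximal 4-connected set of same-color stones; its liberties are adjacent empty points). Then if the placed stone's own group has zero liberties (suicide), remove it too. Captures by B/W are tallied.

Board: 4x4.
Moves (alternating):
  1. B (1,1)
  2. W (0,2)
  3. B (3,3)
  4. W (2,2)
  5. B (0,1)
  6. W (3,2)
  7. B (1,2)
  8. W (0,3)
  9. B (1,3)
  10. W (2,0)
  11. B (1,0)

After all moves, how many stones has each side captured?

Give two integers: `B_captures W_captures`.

Move 1: B@(1,1) -> caps B=0 W=0
Move 2: W@(0,2) -> caps B=0 W=0
Move 3: B@(3,3) -> caps B=0 W=0
Move 4: W@(2,2) -> caps B=0 W=0
Move 5: B@(0,1) -> caps B=0 W=0
Move 6: W@(3,2) -> caps B=0 W=0
Move 7: B@(1,2) -> caps B=0 W=0
Move 8: W@(0,3) -> caps B=0 W=0
Move 9: B@(1,3) -> caps B=2 W=0
Move 10: W@(2,0) -> caps B=2 W=0
Move 11: B@(1,0) -> caps B=2 W=0

Answer: 2 0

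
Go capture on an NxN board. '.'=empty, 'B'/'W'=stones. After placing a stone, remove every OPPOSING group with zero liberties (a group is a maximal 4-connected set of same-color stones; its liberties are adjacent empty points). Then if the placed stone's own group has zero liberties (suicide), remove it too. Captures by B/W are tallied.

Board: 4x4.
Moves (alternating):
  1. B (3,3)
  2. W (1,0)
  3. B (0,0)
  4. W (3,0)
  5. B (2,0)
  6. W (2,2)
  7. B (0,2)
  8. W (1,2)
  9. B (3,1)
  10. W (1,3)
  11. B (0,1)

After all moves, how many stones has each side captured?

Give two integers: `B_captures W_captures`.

Move 1: B@(3,3) -> caps B=0 W=0
Move 2: W@(1,0) -> caps B=0 W=0
Move 3: B@(0,0) -> caps B=0 W=0
Move 4: W@(3,0) -> caps B=0 W=0
Move 5: B@(2,0) -> caps B=0 W=0
Move 6: W@(2,2) -> caps B=0 W=0
Move 7: B@(0,2) -> caps B=0 W=0
Move 8: W@(1,2) -> caps B=0 W=0
Move 9: B@(3,1) -> caps B=1 W=0
Move 10: W@(1,3) -> caps B=1 W=0
Move 11: B@(0,1) -> caps B=1 W=0

Answer: 1 0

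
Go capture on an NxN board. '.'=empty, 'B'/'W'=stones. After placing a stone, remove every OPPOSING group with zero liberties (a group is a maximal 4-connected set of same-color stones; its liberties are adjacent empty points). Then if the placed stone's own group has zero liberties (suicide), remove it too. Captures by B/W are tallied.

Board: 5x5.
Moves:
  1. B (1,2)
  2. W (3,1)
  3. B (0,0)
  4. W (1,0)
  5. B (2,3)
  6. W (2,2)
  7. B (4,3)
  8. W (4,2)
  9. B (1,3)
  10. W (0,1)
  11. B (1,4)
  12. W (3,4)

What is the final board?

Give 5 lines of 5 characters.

Move 1: B@(1,2) -> caps B=0 W=0
Move 2: W@(3,1) -> caps B=0 W=0
Move 3: B@(0,0) -> caps B=0 W=0
Move 4: W@(1,0) -> caps B=0 W=0
Move 5: B@(2,3) -> caps B=0 W=0
Move 6: W@(2,2) -> caps B=0 W=0
Move 7: B@(4,3) -> caps B=0 W=0
Move 8: W@(4,2) -> caps B=0 W=0
Move 9: B@(1,3) -> caps B=0 W=0
Move 10: W@(0,1) -> caps B=0 W=1
Move 11: B@(1,4) -> caps B=0 W=1
Move 12: W@(3,4) -> caps B=0 W=1

Answer: .W...
W.BBB
..WB.
.W..W
..WB.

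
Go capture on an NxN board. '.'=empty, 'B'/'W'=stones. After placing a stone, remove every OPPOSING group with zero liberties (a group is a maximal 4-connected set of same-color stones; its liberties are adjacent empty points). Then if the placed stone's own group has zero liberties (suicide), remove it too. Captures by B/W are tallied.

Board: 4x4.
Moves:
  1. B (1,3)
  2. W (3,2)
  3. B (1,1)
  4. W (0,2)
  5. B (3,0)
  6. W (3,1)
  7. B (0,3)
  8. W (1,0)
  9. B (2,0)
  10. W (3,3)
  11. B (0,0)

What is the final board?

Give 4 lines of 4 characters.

Move 1: B@(1,3) -> caps B=0 W=0
Move 2: W@(3,2) -> caps B=0 W=0
Move 3: B@(1,1) -> caps B=0 W=0
Move 4: W@(0,2) -> caps B=0 W=0
Move 5: B@(3,0) -> caps B=0 W=0
Move 6: W@(3,1) -> caps B=0 W=0
Move 7: B@(0,3) -> caps B=0 W=0
Move 8: W@(1,0) -> caps B=0 W=0
Move 9: B@(2,0) -> caps B=0 W=0
Move 10: W@(3,3) -> caps B=0 W=0
Move 11: B@(0,0) -> caps B=1 W=0

Answer: B.WB
.B.B
B...
BWWW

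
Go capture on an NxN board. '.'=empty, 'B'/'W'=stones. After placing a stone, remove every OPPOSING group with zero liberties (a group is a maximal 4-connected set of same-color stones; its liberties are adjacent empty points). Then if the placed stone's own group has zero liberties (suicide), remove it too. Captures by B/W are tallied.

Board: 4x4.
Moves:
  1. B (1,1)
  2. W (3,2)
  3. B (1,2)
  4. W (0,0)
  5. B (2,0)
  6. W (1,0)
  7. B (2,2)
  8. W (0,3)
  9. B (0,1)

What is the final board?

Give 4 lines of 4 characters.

Move 1: B@(1,1) -> caps B=0 W=0
Move 2: W@(3,2) -> caps B=0 W=0
Move 3: B@(1,2) -> caps B=0 W=0
Move 4: W@(0,0) -> caps B=0 W=0
Move 5: B@(2,0) -> caps B=0 W=0
Move 6: W@(1,0) -> caps B=0 W=0
Move 7: B@(2,2) -> caps B=0 W=0
Move 8: W@(0,3) -> caps B=0 W=0
Move 9: B@(0,1) -> caps B=2 W=0

Answer: .B.W
.BB.
B.B.
..W.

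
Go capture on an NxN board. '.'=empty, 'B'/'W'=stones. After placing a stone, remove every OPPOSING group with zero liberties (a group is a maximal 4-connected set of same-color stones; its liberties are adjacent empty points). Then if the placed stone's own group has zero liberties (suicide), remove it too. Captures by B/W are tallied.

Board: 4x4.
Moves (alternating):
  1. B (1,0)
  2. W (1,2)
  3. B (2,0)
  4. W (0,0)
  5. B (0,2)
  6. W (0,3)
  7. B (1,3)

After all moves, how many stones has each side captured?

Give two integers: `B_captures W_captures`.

Answer: 1 0

Derivation:
Move 1: B@(1,0) -> caps B=0 W=0
Move 2: W@(1,2) -> caps B=0 W=0
Move 3: B@(2,0) -> caps B=0 W=0
Move 4: W@(0,0) -> caps B=0 W=0
Move 5: B@(0,2) -> caps B=0 W=0
Move 6: W@(0,3) -> caps B=0 W=0
Move 7: B@(1,3) -> caps B=1 W=0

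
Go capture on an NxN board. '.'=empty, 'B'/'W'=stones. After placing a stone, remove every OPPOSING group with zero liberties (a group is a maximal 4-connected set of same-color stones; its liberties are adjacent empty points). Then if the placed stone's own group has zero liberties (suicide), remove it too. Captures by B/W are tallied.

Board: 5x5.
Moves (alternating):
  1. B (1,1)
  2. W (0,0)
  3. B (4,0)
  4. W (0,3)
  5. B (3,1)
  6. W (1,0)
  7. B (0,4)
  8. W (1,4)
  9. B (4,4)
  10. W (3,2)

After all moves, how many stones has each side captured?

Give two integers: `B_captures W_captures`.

Answer: 0 1

Derivation:
Move 1: B@(1,1) -> caps B=0 W=0
Move 2: W@(0,0) -> caps B=0 W=0
Move 3: B@(4,0) -> caps B=0 W=0
Move 4: W@(0,3) -> caps B=0 W=0
Move 5: B@(3,1) -> caps B=0 W=0
Move 6: W@(1,0) -> caps B=0 W=0
Move 7: B@(0,4) -> caps B=0 W=0
Move 8: W@(1,4) -> caps B=0 W=1
Move 9: B@(4,4) -> caps B=0 W=1
Move 10: W@(3,2) -> caps B=0 W=1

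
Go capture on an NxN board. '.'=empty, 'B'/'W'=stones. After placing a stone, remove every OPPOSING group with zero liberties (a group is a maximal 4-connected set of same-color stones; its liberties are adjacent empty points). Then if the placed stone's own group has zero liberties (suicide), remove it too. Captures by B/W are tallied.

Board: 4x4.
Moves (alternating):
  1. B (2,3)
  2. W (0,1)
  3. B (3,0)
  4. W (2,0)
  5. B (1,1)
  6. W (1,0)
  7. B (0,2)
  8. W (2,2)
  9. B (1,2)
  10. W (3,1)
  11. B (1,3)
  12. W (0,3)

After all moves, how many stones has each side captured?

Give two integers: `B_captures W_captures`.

Move 1: B@(2,3) -> caps B=0 W=0
Move 2: W@(0,1) -> caps B=0 W=0
Move 3: B@(3,0) -> caps B=0 W=0
Move 4: W@(2,0) -> caps B=0 W=0
Move 5: B@(1,1) -> caps B=0 W=0
Move 6: W@(1,0) -> caps B=0 W=0
Move 7: B@(0,2) -> caps B=0 W=0
Move 8: W@(2,2) -> caps B=0 W=0
Move 9: B@(1,2) -> caps B=0 W=0
Move 10: W@(3,1) -> caps B=0 W=1
Move 11: B@(1,3) -> caps B=0 W=1
Move 12: W@(0,3) -> caps B=0 W=1

Answer: 0 1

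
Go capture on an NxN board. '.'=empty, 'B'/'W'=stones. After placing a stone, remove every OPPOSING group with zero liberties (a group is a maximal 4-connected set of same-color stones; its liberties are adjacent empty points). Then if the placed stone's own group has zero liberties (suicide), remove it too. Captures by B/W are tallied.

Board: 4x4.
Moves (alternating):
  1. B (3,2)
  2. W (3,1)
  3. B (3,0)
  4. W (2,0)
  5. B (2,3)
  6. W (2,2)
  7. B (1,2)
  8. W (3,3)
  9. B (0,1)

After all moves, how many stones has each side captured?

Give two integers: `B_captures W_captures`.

Move 1: B@(3,2) -> caps B=0 W=0
Move 2: W@(3,1) -> caps B=0 W=0
Move 3: B@(3,0) -> caps B=0 W=0
Move 4: W@(2,0) -> caps B=0 W=1
Move 5: B@(2,3) -> caps B=0 W=1
Move 6: W@(2,2) -> caps B=0 W=1
Move 7: B@(1,2) -> caps B=0 W=1
Move 8: W@(3,3) -> caps B=0 W=2
Move 9: B@(0,1) -> caps B=0 W=2

Answer: 0 2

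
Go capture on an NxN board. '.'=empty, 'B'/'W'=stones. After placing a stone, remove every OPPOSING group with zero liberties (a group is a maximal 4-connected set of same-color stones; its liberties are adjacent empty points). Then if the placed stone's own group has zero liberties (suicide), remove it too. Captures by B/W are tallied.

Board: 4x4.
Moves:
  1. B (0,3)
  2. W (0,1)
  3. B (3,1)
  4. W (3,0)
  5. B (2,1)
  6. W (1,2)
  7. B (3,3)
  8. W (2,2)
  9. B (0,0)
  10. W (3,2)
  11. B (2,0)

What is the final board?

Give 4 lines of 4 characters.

Answer: BW.B
..W.
BBW.
.BWB

Derivation:
Move 1: B@(0,3) -> caps B=0 W=0
Move 2: W@(0,1) -> caps B=0 W=0
Move 3: B@(3,1) -> caps B=0 W=0
Move 4: W@(3,0) -> caps B=0 W=0
Move 5: B@(2,1) -> caps B=0 W=0
Move 6: W@(1,2) -> caps B=0 W=0
Move 7: B@(3,3) -> caps B=0 W=0
Move 8: W@(2,2) -> caps B=0 W=0
Move 9: B@(0,0) -> caps B=0 W=0
Move 10: W@(3,2) -> caps B=0 W=0
Move 11: B@(2,0) -> caps B=1 W=0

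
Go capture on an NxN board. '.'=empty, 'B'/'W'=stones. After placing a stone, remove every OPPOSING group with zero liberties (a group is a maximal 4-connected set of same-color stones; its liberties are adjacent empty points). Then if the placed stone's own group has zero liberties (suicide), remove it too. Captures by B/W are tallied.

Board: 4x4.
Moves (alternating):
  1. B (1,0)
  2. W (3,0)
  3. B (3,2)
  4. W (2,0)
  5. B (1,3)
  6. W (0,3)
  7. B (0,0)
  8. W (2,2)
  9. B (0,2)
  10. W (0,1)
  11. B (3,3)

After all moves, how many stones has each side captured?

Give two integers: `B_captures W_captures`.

Move 1: B@(1,0) -> caps B=0 W=0
Move 2: W@(3,0) -> caps B=0 W=0
Move 3: B@(3,2) -> caps B=0 W=0
Move 4: W@(2,0) -> caps B=0 W=0
Move 5: B@(1,3) -> caps B=0 W=0
Move 6: W@(0,3) -> caps B=0 W=0
Move 7: B@(0,0) -> caps B=0 W=0
Move 8: W@(2,2) -> caps B=0 W=0
Move 9: B@(0,2) -> caps B=1 W=0
Move 10: W@(0,1) -> caps B=1 W=0
Move 11: B@(3,3) -> caps B=1 W=0

Answer: 1 0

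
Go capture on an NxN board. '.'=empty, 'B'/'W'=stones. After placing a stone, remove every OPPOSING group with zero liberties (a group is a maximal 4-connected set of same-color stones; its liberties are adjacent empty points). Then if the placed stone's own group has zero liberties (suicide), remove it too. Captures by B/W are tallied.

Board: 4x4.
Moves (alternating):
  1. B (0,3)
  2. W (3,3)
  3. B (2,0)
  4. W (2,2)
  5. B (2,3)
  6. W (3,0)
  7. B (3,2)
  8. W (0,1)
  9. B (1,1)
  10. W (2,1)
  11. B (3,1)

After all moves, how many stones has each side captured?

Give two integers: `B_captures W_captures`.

Move 1: B@(0,3) -> caps B=0 W=0
Move 2: W@(3,3) -> caps B=0 W=0
Move 3: B@(2,0) -> caps B=0 W=0
Move 4: W@(2,2) -> caps B=0 W=0
Move 5: B@(2,3) -> caps B=0 W=0
Move 6: W@(3,0) -> caps B=0 W=0
Move 7: B@(3,2) -> caps B=1 W=0
Move 8: W@(0,1) -> caps B=1 W=0
Move 9: B@(1,1) -> caps B=1 W=0
Move 10: W@(2,1) -> caps B=1 W=0
Move 11: B@(3,1) -> caps B=2 W=0

Answer: 2 0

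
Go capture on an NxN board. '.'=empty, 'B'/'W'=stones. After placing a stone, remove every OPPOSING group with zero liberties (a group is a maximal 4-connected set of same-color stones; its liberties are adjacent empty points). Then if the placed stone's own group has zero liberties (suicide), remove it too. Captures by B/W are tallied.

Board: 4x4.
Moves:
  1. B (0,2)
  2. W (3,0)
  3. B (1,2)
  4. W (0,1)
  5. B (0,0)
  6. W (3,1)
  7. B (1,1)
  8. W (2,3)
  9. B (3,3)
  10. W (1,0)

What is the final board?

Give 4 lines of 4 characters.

Move 1: B@(0,2) -> caps B=0 W=0
Move 2: W@(3,0) -> caps B=0 W=0
Move 3: B@(1,2) -> caps B=0 W=0
Move 4: W@(0,1) -> caps B=0 W=0
Move 5: B@(0,0) -> caps B=0 W=0
Move 6: W@(3,1) -> caps B=0 W=0
Move 7: B@(1,1) -> caps B=1 W=0
Move 8: W@(2,3) -> caps B=1 W=0
Move 9: B@(3,3) -> caps B=1 W=0
Move 10: W@(1,0) -> caps B=1 W=0

Answer: B.B.
WBB.
...W
WW.B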